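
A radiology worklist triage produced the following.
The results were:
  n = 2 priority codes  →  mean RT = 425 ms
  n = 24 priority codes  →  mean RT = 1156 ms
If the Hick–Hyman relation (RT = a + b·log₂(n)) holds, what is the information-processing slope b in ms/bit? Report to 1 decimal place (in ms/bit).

Slope: b = (1156 − 425) / (log₂ 24 − log₂ 2) = 731/3.5850 = 203.907 ms/bit.

203.9 ms/bit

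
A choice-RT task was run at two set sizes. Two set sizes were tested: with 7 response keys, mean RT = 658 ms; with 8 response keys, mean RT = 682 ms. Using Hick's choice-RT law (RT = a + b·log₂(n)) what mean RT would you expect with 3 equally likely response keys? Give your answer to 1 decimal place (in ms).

505.7 ms

Fit slope and intercept:
  b = (682 − 658) / (log₂ 8 − log₂ 7) = 24 / (3 − 2.8074) = 124.581 ms/bit
  a = 658 − 124.581 × 2.8074 = 308.256 ms
Then RT(3) = 308.256 + 124.581 × log₂ 3 = 308.256 + 124.581 × 1.5850 ≈ 505.713 ms.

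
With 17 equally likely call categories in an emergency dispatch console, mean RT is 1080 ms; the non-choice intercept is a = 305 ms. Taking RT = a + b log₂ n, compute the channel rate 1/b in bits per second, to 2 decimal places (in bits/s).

5.27 bits/s

b = (1080 − 305)/log₂ 17 = 775/4.0875 = 189.604 ms per bit = 0.18960 s/bit; the reciprocal is 5.274 bits/s.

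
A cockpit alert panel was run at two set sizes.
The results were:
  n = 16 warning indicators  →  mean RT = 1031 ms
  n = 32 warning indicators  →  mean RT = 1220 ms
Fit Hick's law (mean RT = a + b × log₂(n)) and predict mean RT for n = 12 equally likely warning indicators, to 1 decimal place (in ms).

952.6 ms

Solve the two-equation system in a and b:
  b = (1220 − 1031) / (log₂ 32 − log₂ 16) = 189 / (5 − 4) = 189.000 ms/bit
  a = 1031 − 189.000 × 4 = 275.000 ms
Then RT(12) = 275.000 + 189.000 × log₂ 12 = 275.000 + 189.000 × 3.5850 ≈ 952.558 ms.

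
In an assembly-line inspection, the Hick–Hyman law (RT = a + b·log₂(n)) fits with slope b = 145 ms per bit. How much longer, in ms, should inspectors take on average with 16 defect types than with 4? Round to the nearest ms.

290 ms

Only the slope matters, since a is common to both: ΔRT = b·log₂(n₂/n₁).
log₂(16) − log₂(4) = log₂(16/4) = log₂(4) = 2.
ΔRT = 145 × 2.0000 = 290.000 ms.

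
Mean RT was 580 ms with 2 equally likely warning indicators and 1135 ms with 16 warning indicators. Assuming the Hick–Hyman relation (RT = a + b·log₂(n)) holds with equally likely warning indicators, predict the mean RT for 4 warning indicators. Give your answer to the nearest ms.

Solve the two-equation system in a and b:
  b = (1135 − 580) / (log₂ 16 − log₂ 2) = 555 / (4 − 1) = 185 ms/bit
  a = 580 − 185 × 1 = 395 ms
Then RT(4) = 395 + 185 × log₂ 4 = 395 + 185 × 2 ≈ 765.000 ms.

765 ms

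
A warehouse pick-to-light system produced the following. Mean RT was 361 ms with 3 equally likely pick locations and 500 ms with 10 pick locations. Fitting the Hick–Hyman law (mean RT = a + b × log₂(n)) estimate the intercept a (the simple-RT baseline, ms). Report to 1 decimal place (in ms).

Slope: b = (500 − 361) / (log₂ 10 − log₂ 3) = 139/1.7370 = 80.025 ms/bit.
Intercept: a = 361 − 80.025·log₂(3) = 234.164 ms.

234.2 ms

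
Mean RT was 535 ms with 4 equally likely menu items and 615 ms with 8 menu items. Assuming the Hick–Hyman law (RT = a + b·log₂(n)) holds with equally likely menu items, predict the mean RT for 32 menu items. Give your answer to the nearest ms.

775 ms

Solve the two-equation system in a and b:
  b = (615 − 535) / (log₂ 8 − log₂ 4) = 80 / (3 − 2) = 80 ms/bit
  a = 535 − 80 × 2 = 375 ms
Then RT(32) = 375 + 80 × log₂ 32 = 375 + 80 × 5 ≈ 775.000 ms.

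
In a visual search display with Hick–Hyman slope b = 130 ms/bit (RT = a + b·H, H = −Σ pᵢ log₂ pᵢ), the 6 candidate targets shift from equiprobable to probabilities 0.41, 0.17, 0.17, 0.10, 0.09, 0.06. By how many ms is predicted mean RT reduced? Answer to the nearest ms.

Equiprobable entropy H₀ = log₂ 6 = 2.5850 bits.
Skewed entropy H = −Σ pᵢ log₂ pᵢ = 2.2849 bits.
ΔRT = b·(H₀ − H) = 130 × 0.3000 = 39.00 ms.

39 ms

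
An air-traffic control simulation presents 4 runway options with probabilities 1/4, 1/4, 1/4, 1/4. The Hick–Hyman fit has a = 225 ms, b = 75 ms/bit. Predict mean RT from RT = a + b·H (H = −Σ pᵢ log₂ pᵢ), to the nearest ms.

375 ms

H = −Σ pᵢ log₂ pᵢ = 0.25·2 + 0.25·2 + 0.25·2 + 0.25·2 = 2.000 bits.
RT = 225 + 75 × 2.000 = 375.00 ms.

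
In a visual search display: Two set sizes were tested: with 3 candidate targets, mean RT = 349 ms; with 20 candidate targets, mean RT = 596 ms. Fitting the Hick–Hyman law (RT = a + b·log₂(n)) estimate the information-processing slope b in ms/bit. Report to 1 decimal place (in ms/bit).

Slope: b = (596 − 349) / (log₂ 20 − log₂ 3) = 247/2.7370 = 90.246 ms/bit.

90.2 ms/bit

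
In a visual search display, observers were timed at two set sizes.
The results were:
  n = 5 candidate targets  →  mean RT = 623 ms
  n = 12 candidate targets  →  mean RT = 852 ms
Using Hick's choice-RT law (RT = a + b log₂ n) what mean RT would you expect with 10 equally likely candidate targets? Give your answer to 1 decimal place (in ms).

804.3 ms

With log₂ n on the abscissa the relation is linear; from the two conditions:
  b = (852 − 623) / (log₂ 12 − log₂ 5) = 229 / (3.5850 − 2.3219) = 181.309 ms/bit
  a = 623 − 181.309 × 2.3219 = 202.013 ms
Then RT(10) = 202.013 + 181.309 × log₂ 10 = 202.013 + 181.309 × 3.3219 ≈ 804.309 ms.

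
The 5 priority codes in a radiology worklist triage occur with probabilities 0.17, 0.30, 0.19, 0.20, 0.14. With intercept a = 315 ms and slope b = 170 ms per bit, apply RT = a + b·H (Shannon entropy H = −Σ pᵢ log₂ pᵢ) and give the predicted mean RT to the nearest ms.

H = 0.17·log₂(1/0.17) + 0.30·log₂(1/0.30) + 0.19·log₂(1/0.19) + 0.20·log₂(1/0.20) + 0.14·log₂(1/0.14) = 2.2724 bits.
RT = 315 + 170 × 2.2724 = 701.31 ms.

701 ms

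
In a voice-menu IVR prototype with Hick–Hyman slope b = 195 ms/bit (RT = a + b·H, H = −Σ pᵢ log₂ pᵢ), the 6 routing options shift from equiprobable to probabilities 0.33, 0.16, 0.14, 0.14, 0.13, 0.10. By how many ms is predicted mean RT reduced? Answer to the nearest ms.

The RT saving is b·ΔH. Equiprobable H₀ = log₂(6) = 2.5850 bits; with the given probabilities H = 2.4599 bits.
b·(H₀ − H) = 195 × (2.5850 − 2.4599) = 24.39 ms.

24 ms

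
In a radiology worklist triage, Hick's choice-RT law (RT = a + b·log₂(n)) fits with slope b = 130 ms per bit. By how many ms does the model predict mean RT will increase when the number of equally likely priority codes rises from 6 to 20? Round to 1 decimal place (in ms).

225.8 ms

ΔRT = (a + b log₂ n₂) − (a + b log₂ n₁) = b·(log₂ n₂ − log₂ n₁).
log₂(20) − log₂(6) = 4.3219 − 2.5850 = 1.7370.
ΔRT = 130 × 1.7370 = 225.806 ms.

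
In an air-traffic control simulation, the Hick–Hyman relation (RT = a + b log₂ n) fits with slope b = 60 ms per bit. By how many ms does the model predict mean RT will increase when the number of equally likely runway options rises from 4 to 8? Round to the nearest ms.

60 ms

Only the slope matters, since a is common to both: ΔRT = b·log₂(n₂/n₁).
log₂(8) − log₂(4) = log₂(8/4) = log₂(2) = 1.
ΔRT = 60 × 1.0000 = 60.000 ms.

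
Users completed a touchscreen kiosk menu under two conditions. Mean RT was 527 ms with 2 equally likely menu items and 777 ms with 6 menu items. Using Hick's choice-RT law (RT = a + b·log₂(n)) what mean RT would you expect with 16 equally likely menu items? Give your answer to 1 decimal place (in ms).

1000.2 ms

Fit slope and intercept:
  b = (777 − 527) / (log₂ 6 − log₂ 2) = 250 / (2.5850 − 1) = 157.732 ms/bit
  a = 527 − 157.732 × 1 = 369.268 ms
Then RT(16) = 369.268 + 157.732 × log₂ 16 = 369.268 + 157.732 × 4 ≈ 1000.197 ms.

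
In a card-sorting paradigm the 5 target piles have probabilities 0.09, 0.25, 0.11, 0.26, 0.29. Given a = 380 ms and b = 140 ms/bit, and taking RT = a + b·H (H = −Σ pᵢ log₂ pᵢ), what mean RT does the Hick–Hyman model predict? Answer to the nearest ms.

H = 0.09·log₂(1/0.09) + 0.25·log₂(1/0.25) + 0.11·log₂(1/0.11) + 0.26·log₂(1/0.26) + 0.29·log₂(1/0.29) = 2.1861 bits.
RT = 380 + 140 × 2.1861 = 686.06 ms.

686 ms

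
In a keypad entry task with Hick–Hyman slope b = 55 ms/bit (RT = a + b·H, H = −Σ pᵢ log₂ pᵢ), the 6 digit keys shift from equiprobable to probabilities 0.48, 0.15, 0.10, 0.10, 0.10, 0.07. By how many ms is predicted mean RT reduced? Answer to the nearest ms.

22 ms

Equiprobable entropy H₀ = log₂ 6 = 2.5850 bits.
Skewed entropy H = −Σ pᵢ log₂ pᵢ = 2.1839 bits.
ΔRT = b·(H₀ − H) = 55 × 0.4010 = 22.06 ms.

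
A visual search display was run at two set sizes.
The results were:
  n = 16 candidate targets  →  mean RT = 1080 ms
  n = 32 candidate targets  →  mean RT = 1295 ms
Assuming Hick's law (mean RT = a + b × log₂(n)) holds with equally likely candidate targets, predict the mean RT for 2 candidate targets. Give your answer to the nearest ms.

435 ms

With log₂ n on the abscissa the relation is linear; from the two conditions:
  b = (1295 − 1080) / (log₂ 32 − log₂ 16) = 215 / (5 − 4) = 215 ms/bit
  a = 1080 − 215 × 4 = 220 ms
Then RT(2) = 220 + 215 × log₂ 2 = 220 + 215 × 1 ≈ 435.000 ms.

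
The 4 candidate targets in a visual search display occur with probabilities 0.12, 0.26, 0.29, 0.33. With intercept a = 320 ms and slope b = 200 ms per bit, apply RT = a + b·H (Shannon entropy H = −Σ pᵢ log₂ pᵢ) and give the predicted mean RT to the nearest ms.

704 ms

Entropy contributions −pᵢ log₂ pᵢ: 0.3671, 0.5053, 0.5179, 0.5278; sum H = 1.9181 bits.
RT = a + bH = 320 + 200·1.9181 = 703.62 ms.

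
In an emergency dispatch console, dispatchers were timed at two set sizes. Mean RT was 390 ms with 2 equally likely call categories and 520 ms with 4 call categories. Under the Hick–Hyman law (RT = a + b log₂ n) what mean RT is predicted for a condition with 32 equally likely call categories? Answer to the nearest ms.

910 ms

Solve the two-equation system in a and b:
  b = (520 − 390) / (log₂ 4 − log₂ 2) = 130 / (2 − 1) = 130 ms/bit
  a = 390 − 130 × 1 = 260 ms
Then RT(32) = 260 + 130 × log₂ 32 = 260 + 130 × 5 ≈ 910.000 ms.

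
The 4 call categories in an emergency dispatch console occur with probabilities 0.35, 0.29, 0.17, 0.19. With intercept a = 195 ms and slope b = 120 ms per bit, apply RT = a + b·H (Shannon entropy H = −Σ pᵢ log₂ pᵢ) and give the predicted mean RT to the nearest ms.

H = 0.35·log₂(1/0.35) + 0.29·log₂(1/0.29) + 0.17·log₂(1/0.17) + 0.19·log₂(1/0.19) = 1.9378 bits.
RT = 195 + 120 × 1.9378 = 427.54 ms.

428 ms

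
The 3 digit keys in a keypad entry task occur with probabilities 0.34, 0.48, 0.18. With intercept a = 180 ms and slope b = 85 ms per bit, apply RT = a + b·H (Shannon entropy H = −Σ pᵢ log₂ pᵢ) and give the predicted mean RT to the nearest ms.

306 ms

H = 0.34·log₂(1/0.34) + 0.48·log₂(1/0.48) + 0.18·log₂(1/0.18) = 1.4828 bits.
RT = 180 + 85 × 1.4828 = 306.03 ms.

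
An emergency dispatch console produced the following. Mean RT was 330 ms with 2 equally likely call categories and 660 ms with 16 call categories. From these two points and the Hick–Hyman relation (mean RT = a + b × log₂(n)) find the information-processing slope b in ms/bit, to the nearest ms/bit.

The slope on a log₂ axis is (660 − 330) / (4 − 1) = 110 ms/bit.

110 ms/bit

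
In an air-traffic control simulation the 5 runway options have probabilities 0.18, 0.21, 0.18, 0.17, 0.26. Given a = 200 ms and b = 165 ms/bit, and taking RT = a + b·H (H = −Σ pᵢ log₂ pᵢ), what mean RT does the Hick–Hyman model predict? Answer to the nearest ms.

Entropy contributions −pᵢ log₂ pᵢ: 0.4453, 0.4728, 0.4453, 0.4346, 0.5053; sum H = 2.3033 bits.
RT = a + bH = 200 + 165·2.3033 = 580.05 ms.

580 ms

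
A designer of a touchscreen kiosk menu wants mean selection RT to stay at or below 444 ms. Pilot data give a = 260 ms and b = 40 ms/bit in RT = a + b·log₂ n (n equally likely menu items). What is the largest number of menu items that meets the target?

Information budget: (444 − 260)/40 = 4.6000 bits, so n ≤ 2^4.6000 = 24.251 → at most 24.

24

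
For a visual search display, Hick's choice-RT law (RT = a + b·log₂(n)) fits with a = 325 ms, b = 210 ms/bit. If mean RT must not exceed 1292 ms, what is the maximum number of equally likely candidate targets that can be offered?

210·log₂ n ≤ 1292 − 325 = 967, giving log₂ n ≤ 4.6048 and n ≤ 24.332. The largest whole number is 24.

24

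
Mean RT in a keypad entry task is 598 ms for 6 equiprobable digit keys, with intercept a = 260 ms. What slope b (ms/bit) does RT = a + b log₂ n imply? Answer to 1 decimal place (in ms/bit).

130.8 ms/bit

log₂(6) = 2.5850 bits.
b = (RT − a)/log₂ n = (598 − 260) / 2.5850 = 130.756 ms/bit.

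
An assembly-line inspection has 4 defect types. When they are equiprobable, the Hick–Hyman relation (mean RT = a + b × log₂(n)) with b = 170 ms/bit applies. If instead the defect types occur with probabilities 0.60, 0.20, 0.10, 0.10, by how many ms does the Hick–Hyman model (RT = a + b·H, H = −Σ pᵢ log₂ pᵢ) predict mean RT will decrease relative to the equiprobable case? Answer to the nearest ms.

The RT saving is b·ΔH. Equiprobable H₀ = log₂(4) = 2.0000 bits; with the given probabilities H = 1.5710 bits.
b·(H₀ − H) = 170 × (2.0000 − 1.5710) = 72.94 ms.

73 ms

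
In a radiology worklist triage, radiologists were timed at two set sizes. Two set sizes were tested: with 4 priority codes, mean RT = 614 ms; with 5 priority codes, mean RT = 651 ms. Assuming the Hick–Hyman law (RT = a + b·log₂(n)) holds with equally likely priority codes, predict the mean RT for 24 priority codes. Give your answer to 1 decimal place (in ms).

With log₂ n on the abscissa the relation is linear; from the two conditions:
  b = (651 − 614) / (log₂ 5 − log₂ 4) = 37 / (2.3219 − 2) = 114.932 ms/bit
  a = 614 − 114.932 × 2 = 384.135 ms
Then RT(24) = 384.135 + 114.932 × log₂ 24 = 384.135 + 114.932 × 4.5850 ≈ 911.096 ms.

911.1 ms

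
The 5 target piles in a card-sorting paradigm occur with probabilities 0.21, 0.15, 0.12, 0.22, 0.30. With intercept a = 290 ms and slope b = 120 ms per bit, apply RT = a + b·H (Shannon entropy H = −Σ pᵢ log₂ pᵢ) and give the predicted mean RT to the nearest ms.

560 ms

Entropy contributions −pᵢ log₂ pᵢ: 0.4728, 0.4105, 0.3671, 0.4806, 0.5211; sum H = 2.2521 bits.
RT = a + bH = 290 + 120·2.2521 = 560.25 ms.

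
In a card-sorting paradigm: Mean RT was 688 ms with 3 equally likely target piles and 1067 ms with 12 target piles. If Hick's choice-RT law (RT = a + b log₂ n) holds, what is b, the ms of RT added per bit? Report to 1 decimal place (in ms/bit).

189.5 ms/bit

Slope: b = (1067 − 688) / (log₂ 12 − log₂ 3) = 379/2.0000 = 189.500 ms/bit.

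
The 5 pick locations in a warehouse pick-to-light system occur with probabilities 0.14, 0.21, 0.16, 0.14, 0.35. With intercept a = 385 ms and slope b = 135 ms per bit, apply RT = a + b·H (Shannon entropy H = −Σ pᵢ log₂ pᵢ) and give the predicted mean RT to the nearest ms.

685 ms

Entropy contributions −pᵢ log₂ pᵢ: 0.3971, 0.4728, 0.4230, 0.3971, 0.5301; sum H = 2.2202 bits.
RT = a + bH = 385 + 135·2.2202 = 684.72 ms.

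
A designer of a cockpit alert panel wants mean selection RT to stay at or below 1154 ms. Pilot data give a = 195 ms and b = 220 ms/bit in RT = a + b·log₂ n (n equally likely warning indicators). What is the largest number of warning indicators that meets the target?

20

Information budget: (1154 − 195)/220 = 4.3591 bits, so n ≤ 2^4.3591 = 20.522 → at most 20.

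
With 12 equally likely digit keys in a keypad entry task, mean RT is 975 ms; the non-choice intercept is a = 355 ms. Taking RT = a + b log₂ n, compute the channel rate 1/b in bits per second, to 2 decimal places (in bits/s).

b = (975 − 355)/log₂ 12 = 620/3.5850 = 172.945 ms per bit = 0.17294 s/bit; the reciprocal is 5.782 bits/s.

5.78 bits/s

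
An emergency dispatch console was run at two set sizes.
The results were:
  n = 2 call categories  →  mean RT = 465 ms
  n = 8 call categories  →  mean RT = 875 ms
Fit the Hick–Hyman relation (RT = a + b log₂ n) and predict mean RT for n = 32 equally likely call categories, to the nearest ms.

1285 ms

With log₂ n on the abscissa the relation is linear; from the two conditions:
  b = (875 − 465) / (log₂ 8 − log₂ 2) = 410 / (3 − 1) = 205 ms/bit
  a = 465 − 205 × 1 = 260 ms
Then RT(32) = 260 + 205 × log₂ 32 = 260 + 205 × 5 ≈ 1285.000 ms.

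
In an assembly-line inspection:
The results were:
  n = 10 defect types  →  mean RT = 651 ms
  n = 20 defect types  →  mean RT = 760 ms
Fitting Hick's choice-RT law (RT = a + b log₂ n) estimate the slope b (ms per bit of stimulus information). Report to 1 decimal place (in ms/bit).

b = (RT₂ − RT₁)/(log₂ n₂ − log₂ n₁) = (760 − 651)/(4.3219 − 3.3219) = 109.000 ms/bit.

109.0 ms/bit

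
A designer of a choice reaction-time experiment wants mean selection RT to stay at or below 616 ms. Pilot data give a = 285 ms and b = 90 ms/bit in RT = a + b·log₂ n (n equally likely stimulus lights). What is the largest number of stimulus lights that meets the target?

12

Information budget: (616 − 285)/90 = 3.6778 bits, so n ≤ 2^3.6778 = 12.797 → at most 12.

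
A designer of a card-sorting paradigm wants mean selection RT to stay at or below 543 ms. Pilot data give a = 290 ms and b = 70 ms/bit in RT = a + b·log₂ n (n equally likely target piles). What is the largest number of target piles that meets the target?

12

Set 290 + 70·log₂ n ≤ 543 → log₂ n ≤ (543 − 290)/70 = 3.6143.
So n ≤ 2^3.6143 = 12.246; the largest integer n is 12.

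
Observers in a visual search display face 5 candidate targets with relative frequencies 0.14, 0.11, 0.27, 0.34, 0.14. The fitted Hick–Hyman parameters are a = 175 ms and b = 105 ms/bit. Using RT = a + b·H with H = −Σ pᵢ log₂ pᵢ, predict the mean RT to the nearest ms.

Entropy contributions −pᵢ log₂ pᵢ: 0.3971, 0.3503, 0.5100, 0.5292, 0.3971; sum H = 2.1837 bits.
RT = a + bH = 175 + 105·2.1837 = 404.29 ms.

404 ms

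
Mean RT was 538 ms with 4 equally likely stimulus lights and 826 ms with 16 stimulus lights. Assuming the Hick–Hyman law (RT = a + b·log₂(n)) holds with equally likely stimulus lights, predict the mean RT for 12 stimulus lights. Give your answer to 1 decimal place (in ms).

RT is linear in log₂ n, so two points fix the line:
  b = (826 − 538) / (log₂ 16 − log₂ 4) = 288 / (4 − 2) = 144.000 ms/bit
  a = 538 − 144.000 × 2 = 250.000 ms
Then RT(12) = 250.000 + 144.000 × log₂ 12 = 250.000 + 144.000 × 3.5850 ≈ 766.235 ms.

766.2 ms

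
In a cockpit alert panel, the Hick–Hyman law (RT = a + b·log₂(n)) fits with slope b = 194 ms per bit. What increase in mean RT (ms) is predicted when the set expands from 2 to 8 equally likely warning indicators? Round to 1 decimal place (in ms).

388.0 ms

Only the slope matters, since a is common to both: ΔRT = b·log₂(n₂/n₁).
log₂(8) − log₂(2) = log₂(8/2) = log₂(4) = 2.
ΔRT = 194 × 2.0000 = 388.000 ms.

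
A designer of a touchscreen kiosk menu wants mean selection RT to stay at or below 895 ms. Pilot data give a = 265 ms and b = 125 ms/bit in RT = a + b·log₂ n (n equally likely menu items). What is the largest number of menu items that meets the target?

32

125·log₂ n ≤ 895 − 265 = 630, giving log₂ n ≤ 5.0400 and n ≤ 32.900. The largest whole number is 32.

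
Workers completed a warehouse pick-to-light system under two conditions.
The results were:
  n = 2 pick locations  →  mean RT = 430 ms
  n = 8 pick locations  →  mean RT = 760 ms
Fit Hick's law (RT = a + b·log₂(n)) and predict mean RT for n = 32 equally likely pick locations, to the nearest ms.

With log₂ n on the abscissa the relation is linear; from the two conditions:
  b = (760 − 430) / (log₂ 8 − log₂ 2) = 330 / (3 − 1) = 165 ms/bit
  a = 430 − 165 × 1 = 265 ms
Then RT(32) = 265 + 165 × log₂ 32 = 265 + 165 × 5 ≈ 1090.000 ms.

1090 ms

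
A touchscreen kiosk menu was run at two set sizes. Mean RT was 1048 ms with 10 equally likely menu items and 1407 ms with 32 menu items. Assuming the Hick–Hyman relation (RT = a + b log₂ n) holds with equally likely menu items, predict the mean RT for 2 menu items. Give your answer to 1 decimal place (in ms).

551.3 ms

RT is linear in log₂ n, so two points fix the line:
  b = (1407 − 1048) / (log₂ 32 − log₂ 10) = 359 / (5 − 3.3219) = 213.936 ms/bit
  a = 1048 − 213.936 × 3.3219 = 337.320 ms
Then RT(2) = 337.320 + 213.936 × log₂ 2 = 337.320 + 213.936 × 1 ≈ 551.256 ms.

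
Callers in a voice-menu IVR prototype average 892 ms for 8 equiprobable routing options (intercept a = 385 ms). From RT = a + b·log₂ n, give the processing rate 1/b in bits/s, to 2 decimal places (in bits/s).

b = (892 − 385)/log₂ 8 = 507/3 = 169.000 ms per bit = 0.16900 s/bit; the reciprocal is 5.917 bits/s.

5.92 bits/s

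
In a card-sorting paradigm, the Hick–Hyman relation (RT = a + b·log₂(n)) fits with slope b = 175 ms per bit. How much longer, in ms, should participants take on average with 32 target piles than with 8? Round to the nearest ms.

ΔRT = (a + b log₂ n₂) − (a + b log₂ n₁) = b·(log₂ n₂ − log₂ n₁).
log₂(32) − log₂(8) = log₂(32/8) = log₂(4) = 2.
ΔRT = 175 × 2.0000 = 350.000 ms.

350 ms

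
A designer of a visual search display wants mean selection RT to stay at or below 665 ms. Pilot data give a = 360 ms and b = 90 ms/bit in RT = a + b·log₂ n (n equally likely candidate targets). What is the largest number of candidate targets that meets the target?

10

90·log₂ n ≤ 665 − 360 = 305, giving log₂ n ≤ 3.3889 and n ≤ 10.475. The largest whole number is 10.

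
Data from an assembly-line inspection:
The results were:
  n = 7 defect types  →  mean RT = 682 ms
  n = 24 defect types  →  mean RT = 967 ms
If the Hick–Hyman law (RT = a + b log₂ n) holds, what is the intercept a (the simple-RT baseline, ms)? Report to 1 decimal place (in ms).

231.9 ms

b = (RT₂ − RT₁)/(log₂ n₂ − log₂ n₁) = (967 − 682)/(4.5850 − 2.8074) = 160.328 ms/bit.
Intercept: a = 682 − 160.328·log₂(7) = 231.903 ms.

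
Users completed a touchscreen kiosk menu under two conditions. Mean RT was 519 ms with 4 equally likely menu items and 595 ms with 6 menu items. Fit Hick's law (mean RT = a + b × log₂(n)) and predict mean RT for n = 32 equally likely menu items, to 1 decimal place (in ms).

Solve the two-equation system in a and b:
  b = (595 − 519) / (log₂ 6 − log₂ 4) = 76 / (2.5850 − 2) = 129.923 ms/bit
  a = 519 − 129.923 × 2 = 259.154 ms
Then RT(32) = 259.154 + 129.923 × log₂ 32 = 259.154 + 129.923 × 5 ≈ 908.769 ms.

908.8 ms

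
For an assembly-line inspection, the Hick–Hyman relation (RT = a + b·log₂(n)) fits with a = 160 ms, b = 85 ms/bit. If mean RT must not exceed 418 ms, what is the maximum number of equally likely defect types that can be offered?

8

85·log₂ n ≤ 418 − 160 = 258, giving log₂ n ≤ 3.0353 and n ≤ 8.198. The largest whole number is 8.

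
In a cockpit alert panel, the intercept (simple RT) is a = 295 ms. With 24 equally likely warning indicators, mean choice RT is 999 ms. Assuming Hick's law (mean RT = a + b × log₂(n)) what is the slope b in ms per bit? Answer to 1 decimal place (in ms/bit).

24 alternatives carry log₂ 24 = 4.5850 bits; the choice cost is 999 − 295 = 704 ms, so b = 704/4.5850 = 153.545 ms/bit.

153.5 ms/bit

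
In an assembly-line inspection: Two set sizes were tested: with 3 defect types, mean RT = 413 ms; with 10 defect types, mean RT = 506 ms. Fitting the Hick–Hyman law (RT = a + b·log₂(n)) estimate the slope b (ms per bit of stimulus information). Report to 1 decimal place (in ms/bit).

53.5 ms/bit

b = (RT₂ − RT₁)/(log₂ n₂ − log₂ n₁) = (506 − 413)/(3.3219 − 1.5850) = 53.542 ms/bit.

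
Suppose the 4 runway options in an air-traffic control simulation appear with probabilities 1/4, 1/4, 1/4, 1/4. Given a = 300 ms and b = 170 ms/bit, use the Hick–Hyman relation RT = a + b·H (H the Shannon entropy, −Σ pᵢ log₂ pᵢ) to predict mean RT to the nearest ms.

Each term −pᵢ log₂ pᵢ: 0.25·2 + 0.25·2 + 0.25·2 + 0.25·2; summed, H = 2.000 bits.
Mean RT = a + bH = 300 + 170·2.000 = 640.00 ms.

640 ms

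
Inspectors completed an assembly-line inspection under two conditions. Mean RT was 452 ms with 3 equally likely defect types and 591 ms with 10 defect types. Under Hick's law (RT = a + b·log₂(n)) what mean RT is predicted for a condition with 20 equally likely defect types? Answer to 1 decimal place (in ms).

671.0 ms

Solve the two-equation system in a and b:
  b = (591 − 452) / (log₂ 10 − log₂ 3) = 139 / (3.3219 − 1.5850) = 80.025 ms/bit
  a = 452 − 80.025 × 1.5850 = 325.164 ms
Then RT(20) = 325.164 + 80.025 × log₂ 20 = 325.164 + 80.025 × 4.3219 ≈ 671.025 ms.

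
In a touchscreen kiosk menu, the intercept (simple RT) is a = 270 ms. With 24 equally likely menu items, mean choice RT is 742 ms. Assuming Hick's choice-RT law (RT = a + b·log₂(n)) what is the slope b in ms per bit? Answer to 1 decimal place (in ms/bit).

102.9 ms/bit

24 alternatives carry log₂ 24 = 4.5850 bits; the choice cost is 742 − 270 = 472 ms, so b = 472/4.5850 = 102.945 ms/bit.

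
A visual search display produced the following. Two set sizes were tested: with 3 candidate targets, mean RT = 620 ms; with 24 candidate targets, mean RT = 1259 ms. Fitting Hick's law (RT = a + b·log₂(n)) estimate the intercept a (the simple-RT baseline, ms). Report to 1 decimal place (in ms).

b = (RT₂ − RT₁)/(log₂ n₂ − log₂ n₁) = (1259 − 620)/(4.5850 − 1.5850) = 213.000 ms/bit.
a = RT₁ − b·log₂ n₁ = 620 − 213.000 × 1.5850 = 282.403 ms.

282.4 ms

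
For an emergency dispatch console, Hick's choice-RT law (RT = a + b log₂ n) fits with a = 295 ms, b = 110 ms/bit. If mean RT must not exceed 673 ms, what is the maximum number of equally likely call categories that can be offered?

110·log₂ n ≤ 673 − 295 = 378, giving log₂ n ≤ 3.4364 and n ≤ 10.826. The largest whole number is 10.

10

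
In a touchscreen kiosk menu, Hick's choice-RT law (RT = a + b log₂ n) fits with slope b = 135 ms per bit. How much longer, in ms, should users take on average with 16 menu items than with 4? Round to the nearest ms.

The intercept a cancels: ΔRT = b·(log₂ n₂ − log₂ n₁) = b·log₂(n₂/n₁).
log₂(16) − log₂(4) = log₂(16/4) = log₂(4) = 2.
ΔRT = 135 × 2.0000 = 270.000 ms.

270 ms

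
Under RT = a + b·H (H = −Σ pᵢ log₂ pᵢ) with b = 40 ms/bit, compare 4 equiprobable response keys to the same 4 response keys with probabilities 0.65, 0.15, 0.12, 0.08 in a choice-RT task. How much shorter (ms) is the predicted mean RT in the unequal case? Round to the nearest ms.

21 ms

The RT saving is b·ΔH. Equiprobable H₀ = log₂(4) = 2.0000 bits; with the given probabilities H = 1.4731 bits.
b·(H₀ − H) = 40 × (2.0000 − 1.4731) = 21.08 ms.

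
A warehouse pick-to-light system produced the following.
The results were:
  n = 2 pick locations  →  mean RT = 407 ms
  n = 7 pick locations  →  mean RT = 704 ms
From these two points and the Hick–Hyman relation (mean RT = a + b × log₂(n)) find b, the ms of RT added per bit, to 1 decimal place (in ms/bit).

164.3 ms/bit

The slope on a log₂ axis is (704 − 407) / (2.8074 − 1) = 164.329 ms/bit.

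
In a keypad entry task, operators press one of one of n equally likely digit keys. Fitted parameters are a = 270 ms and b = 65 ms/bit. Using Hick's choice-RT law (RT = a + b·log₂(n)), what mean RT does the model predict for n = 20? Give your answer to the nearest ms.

log₂(20) = 4.3219 bits, so RT = 270 + 65 × 4.3219 ≈ 550.925 ms.

551 ms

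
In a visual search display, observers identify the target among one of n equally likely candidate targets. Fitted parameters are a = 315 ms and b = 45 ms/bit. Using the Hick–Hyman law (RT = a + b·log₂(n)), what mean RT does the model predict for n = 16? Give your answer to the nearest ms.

495 ms

log₂(16) = 4 bits, so RT = 315 + 45 × 4 ≈ 495.000 ms.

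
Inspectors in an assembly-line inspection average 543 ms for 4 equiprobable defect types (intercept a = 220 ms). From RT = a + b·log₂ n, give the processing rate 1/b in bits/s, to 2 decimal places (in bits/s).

Choice component = 543 − 220 = 323 ms over log₂(4) = 2 bits.
b = 323 / 2 = 161.500 ms/bit, so 1/b = 6.192 bits/s.

6.19 bits/s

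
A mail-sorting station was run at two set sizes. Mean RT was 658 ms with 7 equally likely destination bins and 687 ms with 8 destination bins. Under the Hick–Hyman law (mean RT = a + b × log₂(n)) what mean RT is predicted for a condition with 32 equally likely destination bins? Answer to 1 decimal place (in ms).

988.1 ms

Solve the two-equation system in a and b:
  b = (687 − 658) / (log₂ 8 − log₂ 7) = 29 / (3 − 2.8074) = 150.536 ms/bit
  a = 658 − 150.536 × 2.8074 = 235.392 ms
Then RT(32) = 235.392 + 150.536 × log₂ 32 = 235.392 + 150.536 × 5 ≈ 988.072 ms.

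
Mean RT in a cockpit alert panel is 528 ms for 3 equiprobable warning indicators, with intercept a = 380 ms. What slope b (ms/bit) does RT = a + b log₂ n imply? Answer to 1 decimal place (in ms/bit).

93.4 ms/bit

log₂(3) = 1.5850 bits.
b = (RT − a)/log₂ n = (528 − 380) / 1.5850 = 93.378 ms/bit.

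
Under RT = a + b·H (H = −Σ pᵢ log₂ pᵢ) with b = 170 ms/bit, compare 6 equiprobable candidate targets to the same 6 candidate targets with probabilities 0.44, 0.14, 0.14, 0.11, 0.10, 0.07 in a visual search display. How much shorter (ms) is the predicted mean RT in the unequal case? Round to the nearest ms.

54 ms

Equiprobable entropy H₀ = log₂ 6 = 2.5850 bits.
Skewed entropy H = −Σ pᵢ log₂ pᵢ = 2.2664 bits.
ΔRT = b·(H₀ − H) = 170 × 0.3186 = 54.16 ms.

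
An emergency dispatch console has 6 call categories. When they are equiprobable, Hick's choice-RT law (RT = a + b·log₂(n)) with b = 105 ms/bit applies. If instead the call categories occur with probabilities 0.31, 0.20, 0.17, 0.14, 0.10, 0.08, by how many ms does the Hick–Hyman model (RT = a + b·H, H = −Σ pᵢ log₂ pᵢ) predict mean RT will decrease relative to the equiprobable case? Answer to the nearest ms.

15 ms

The RT saving is b·ΔH. Equiprobable H₀ = log₂(6) = 2.5850 bits; with the given probabilities H = 2.4436 bits.
b·(H₀ − H) = 105 × (2.5850 − 2.4436) = 14.85 ms.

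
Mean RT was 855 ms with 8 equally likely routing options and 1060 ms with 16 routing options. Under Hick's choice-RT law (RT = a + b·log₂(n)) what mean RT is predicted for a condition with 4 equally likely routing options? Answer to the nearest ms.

650 ms

Fit slope and intercept:
  b = (1060 − 855) / (log₂ 16 − log₂ 8) = 205 / (4 − 3) = 205 ms/bit
  a = 855 − 205 × 3 = 240 ms
Then RT(4) = 240 + 205 × log₂ 4 = 240 + 205 × 2 ≈ 650.000 ms.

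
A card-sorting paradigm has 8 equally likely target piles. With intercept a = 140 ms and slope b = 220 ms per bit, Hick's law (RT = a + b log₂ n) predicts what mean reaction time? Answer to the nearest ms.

800 ms

log₂(8) = 3 bits, so RT = 140 + 220 × 3 ≈ 800.000 ms.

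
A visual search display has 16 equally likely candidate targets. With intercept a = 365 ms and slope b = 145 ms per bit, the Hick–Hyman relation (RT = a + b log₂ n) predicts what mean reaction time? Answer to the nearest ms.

log₂(16) = 4 bits, so RT = 365 + 145 × 4 ≈ 945.000 ms.

945 ms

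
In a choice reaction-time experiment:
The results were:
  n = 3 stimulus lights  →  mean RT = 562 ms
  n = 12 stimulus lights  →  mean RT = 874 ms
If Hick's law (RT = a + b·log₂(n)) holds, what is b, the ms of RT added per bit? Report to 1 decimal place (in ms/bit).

156.0 ms/bit

b = (RT₂ − RT₁)/(log₂ n₂ − log₂ n₁) = (874 − 562)/(3.5850 − 1.5850) = 156.000 ms/bit.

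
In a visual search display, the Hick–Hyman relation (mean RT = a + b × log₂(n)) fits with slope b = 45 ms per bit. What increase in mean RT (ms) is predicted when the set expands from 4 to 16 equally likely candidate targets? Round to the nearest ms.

90 ms

The intercept a cancels: ΔRT = b·(log₂ n₂ − log₂ n₁) = b·log₂(n₂/n₁).
log₂(16) − log₂(4) = log₂(16/4) = log₂(4) = 2.
ΔRT = 45 × 2.0000 = 90.000 ms.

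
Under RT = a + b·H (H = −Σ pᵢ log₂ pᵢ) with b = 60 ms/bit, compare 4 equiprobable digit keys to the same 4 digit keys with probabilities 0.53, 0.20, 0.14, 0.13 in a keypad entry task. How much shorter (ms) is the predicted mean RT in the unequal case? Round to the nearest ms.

16 ms

Equiprobable entropy H₀ = log₂ 4 = 2.0000 bits.
Skewed entropy H = −Σ pᵢ log₂ pᵢ = 1.7296 bits.
ΔRT = b·(H₀ − H) = 60 × 0.2704 = 16.22 ms.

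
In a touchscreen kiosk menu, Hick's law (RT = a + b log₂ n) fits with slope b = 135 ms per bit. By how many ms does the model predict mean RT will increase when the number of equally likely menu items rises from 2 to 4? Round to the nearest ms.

135 ms

ΔRT = (a + b log₂ n₂) − (a + b log₂ n₁) = b·(log₂ n₂ − log₂ n₁).
log₂(4) − log₂(2) = log₂(4/2) = log₂(2) = 1.
ΔRT = 135 × 1.0000 = 135.000 ms.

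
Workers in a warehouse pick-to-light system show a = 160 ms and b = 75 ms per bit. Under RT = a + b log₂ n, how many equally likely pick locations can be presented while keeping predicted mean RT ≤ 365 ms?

Information budget: (365 − 160)/75 = 2.7333 bits, so n ≤ 2^2.7333 = 6.650 → at most 6.

6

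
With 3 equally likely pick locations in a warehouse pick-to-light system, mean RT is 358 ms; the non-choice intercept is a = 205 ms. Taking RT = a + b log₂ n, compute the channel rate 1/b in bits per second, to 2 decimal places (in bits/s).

Choice component = 358 − 205 = 153 ms over log₂(3) = 1.5850 bits.
b = 153 / 1.5850 = 96.532 ms/bit, so 1/b = 10.359 bits/s.

10.36 bits/s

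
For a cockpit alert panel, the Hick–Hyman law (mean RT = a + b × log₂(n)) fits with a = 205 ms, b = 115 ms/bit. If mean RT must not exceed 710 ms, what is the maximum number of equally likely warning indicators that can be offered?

20

Information budget: (710 − 205)/115 = 4.3913 bits, so n ≤ 2^4.3913 = 20.985 → at most 20.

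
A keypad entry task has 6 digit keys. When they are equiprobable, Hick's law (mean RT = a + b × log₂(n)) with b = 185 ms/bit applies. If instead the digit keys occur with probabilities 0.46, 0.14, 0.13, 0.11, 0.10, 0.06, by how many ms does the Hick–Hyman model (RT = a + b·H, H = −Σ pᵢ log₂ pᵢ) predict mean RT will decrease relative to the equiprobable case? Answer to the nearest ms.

Equiprobable entropy H₀ = log₂ 6 = 2.5850 bits.
Skewed entropy H = −Σ pᵢ log₂ pᵢ = 2.2211 bits.
ΔRT = b·(H₀ − H) = 185 × 0.3639 = 67.31 ms.

67 ms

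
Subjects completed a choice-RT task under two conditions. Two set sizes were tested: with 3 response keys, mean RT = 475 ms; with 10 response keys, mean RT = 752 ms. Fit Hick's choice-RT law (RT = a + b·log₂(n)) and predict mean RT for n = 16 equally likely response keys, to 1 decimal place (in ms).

RT is linear in log₂ n, so two points fix the line:
  b = (752 − 475) / (log₂ 10 − log₂ 3) = 277 / (3.3219 − 1.5850) = 159.474 ms/bit
  a = 475 − 159.474 × 1.5850 = 222.240 ms
Then RT(16) = 222.240 + 159.474 × log₂ 16 = 222.240 + 159.474 × 4 ≈ 860.135 ms.

860.1 ms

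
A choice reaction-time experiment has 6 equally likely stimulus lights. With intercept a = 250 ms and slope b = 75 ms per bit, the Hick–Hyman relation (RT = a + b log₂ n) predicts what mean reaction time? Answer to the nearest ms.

444 ms

log₂(6) = 2.5850 bits, so RT = 250 + 75 × 2.5850 ≈ 443.872 ms.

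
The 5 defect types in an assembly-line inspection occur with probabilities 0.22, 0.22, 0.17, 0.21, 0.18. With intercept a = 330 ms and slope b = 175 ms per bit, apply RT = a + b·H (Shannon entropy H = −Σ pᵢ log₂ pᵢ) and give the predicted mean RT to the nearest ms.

735 ms

Entropy contributions −pᵢ log₂ pᵢ: 0.4806, 0.4806, 0.4346, 0.4728, 0.4453; sum H = 2.3139 bits.
RT = a + bH = 330 + 175·2.3139 = 734.93 ms.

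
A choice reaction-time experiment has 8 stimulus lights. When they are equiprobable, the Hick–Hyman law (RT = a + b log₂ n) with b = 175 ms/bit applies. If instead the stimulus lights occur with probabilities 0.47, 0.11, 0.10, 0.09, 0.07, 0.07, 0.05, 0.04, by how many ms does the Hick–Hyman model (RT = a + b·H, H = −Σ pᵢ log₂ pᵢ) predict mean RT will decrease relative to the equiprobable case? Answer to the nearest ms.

97 ms

Equiprobable entropy H₀ = log₂ 8 = 3.0000 bits.
Skewed entropy H = −Σ pᵢ log₂ pᵢ = 2.4460 bits.
ΔRT = b·(H₀ − H) = 175 × 0.5540 = 96.94 ms.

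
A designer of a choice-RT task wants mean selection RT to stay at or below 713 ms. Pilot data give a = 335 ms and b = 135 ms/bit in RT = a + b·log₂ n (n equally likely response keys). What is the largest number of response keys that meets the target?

Information budget: (713 − 335)/135 = 2.8000 bits, so n ≤ 2^2.8000 = 6.964 → at most 6.

6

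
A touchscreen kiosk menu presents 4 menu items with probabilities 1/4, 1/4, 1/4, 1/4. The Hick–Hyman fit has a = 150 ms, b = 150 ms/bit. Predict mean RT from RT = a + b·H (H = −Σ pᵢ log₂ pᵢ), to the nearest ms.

450 ms

Each term −pᵢ log₂ pᵢ: 0.25·2 + 0.25·2 + 0.25·2 + 0.25·2; summed, H = 2.000 bits.
Mean RT = a + bH = 150 + 150·2.000 = 450.00 ms.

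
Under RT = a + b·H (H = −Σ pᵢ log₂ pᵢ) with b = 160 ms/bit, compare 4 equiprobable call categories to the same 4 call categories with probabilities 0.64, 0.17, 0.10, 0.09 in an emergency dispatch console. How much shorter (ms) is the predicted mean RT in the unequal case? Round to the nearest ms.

The RT saving is b·ΔH. Equiprobable H₀ = log₂(4) = 2.0000 bits; with the given probabilities H = 1.4915 bits.
b·(H₀ − H) = 160 × (2.0000 − 1.4915) = 81.36 ms.

81 ms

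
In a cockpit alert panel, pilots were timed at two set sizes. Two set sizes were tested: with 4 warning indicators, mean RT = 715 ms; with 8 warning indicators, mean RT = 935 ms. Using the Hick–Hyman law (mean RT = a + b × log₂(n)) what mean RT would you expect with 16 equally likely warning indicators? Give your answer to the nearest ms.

With log₂ n on the abscissa the relation is linear; from the two conditions:
  b = (935 − 715) / (log₂ 8 − log₂ 4) = 220 / (3 − 2) = 220 ms/bit
  a = 715 − 220 × 2 = 275 ms
Then RT(16) = 275 + 220 × log₂ 16 = 275 + 220 × 4 ≈ 1155.000 ms.

1155 ms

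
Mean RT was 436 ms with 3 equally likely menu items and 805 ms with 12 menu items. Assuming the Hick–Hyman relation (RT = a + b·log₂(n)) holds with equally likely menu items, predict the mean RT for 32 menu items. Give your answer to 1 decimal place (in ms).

Solve the two-equation system in a and b:
  b = (805 − 436) / (log₂ 12 − log₂ 3) = 369 / (3.5850 − 1.5850) = 184.500 ms/bit
  a = 436 − 184.500 × 1.5850 = 143.574 ms
Then RT(32) = 143.574 + 184.500 × log₂ 32 = 143.574 + 184.500 × 5 ≈ 1066.074 ms.

1066.1 ms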